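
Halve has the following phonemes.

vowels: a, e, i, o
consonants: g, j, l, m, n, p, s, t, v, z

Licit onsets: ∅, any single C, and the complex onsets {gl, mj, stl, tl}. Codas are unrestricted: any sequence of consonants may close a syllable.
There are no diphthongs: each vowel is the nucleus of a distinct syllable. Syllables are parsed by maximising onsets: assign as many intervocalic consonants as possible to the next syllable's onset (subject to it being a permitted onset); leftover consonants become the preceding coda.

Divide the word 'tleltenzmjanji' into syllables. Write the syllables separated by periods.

tlel.tenz.mjan.ji

The vowels are e, e, a, i — 4 nuclei, so 4 syllables.
V1 /e/ – V2 /e/: /lt/ — longest licit onset from the right is /t/, leaving /l/ as coda.
V2 /e/ – V3 /a/: /nzmj/ — longest licit onset from the right is /mj/, leaving /nz/ as coda.
V3 /a/ – V4 /i/: /nj/ — longest licit onset from the right is /j/, leaving /n/ as coda.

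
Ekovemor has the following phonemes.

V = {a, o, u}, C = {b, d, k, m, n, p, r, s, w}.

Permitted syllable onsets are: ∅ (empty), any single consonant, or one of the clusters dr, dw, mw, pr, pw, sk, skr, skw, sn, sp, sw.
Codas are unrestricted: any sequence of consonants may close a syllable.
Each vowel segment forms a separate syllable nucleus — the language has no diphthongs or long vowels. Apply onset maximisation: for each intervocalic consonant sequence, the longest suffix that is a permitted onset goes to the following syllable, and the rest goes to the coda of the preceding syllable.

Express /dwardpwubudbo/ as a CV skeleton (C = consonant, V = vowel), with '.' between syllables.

The vowels are a, u, u, o — 4 nuclei, so 4 syllables.
V1 /a/ – V2 /u/: /rdpw/ splits as /rd/ + /pw/ (/pw/ is the longest suffix that is a licit onset).
V2 /u/ – V3 /u/: /b/ is a single consonant, so it becomes the next onset.
V3 /u/ – V4 /o/: /db/ — longest licit onset from the right is /b/, leaving /d/ as coda.
Putting it together: dward.pwu.bud.bo.
Mapping each syllable to C/V: /dward/ → CCVCC, /pwu/ → CCV, /bud/ → CVC, /bo/ → CV.

CCVCC.CCV.CVC.CV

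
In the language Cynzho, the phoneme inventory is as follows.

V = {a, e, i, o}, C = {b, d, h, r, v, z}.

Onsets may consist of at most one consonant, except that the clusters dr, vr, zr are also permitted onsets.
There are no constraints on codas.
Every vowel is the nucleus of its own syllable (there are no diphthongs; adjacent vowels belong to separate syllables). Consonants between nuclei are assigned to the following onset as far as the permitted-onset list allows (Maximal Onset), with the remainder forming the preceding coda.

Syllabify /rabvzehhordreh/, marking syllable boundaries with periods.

Nuclei (vowels): a, e, o, e → 4 syllables.
Between /a/ (V1) and /e/ (V2): /bvz/ — longest licit onset from the right is /z/, leaving /bv/ as coda.
Between /e/ (V2) and /o/ (V3): /hh/; trying suffixes from longest down, /h/ is the first permitted one, so coda /h/ | onset /h/.
Between /o/ (V3) and /e/ (V4): /rdr/; trying suffixes from longest down, /dr/ is the first permitted one, so coda /r/ | onset /dr/.

rabv.zeh.hor.dreh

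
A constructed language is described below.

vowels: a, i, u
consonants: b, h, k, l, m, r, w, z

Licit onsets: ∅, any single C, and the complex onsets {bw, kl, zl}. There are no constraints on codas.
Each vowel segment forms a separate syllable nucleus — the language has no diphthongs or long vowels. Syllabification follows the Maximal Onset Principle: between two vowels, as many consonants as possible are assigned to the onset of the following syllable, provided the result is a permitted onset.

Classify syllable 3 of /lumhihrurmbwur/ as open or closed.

Vowels present: u, i, u, u; each is a nucleus, giving 4 syllables.
Between /u/ (V1) and /i/ (V2): cluster /mh/ — the longest permitted-onset suffix is /h/; onset = /h/, preceding coda = /m/.
Between /i/ (V2) and /u/ (V3): /hr/ splits as /h/ + /r/ (/r/ is the longest suffix that is a licit onset).
Between /u/ (V3) and /u/ (V4): /rmbw/ — longest licit onset from the right is /bw/, leaving /rm/ as coda.
Result: lum.hih.rurm.bwur.
Syllable 3 is /rurm/ with coda /rm/, so it is closed.

closed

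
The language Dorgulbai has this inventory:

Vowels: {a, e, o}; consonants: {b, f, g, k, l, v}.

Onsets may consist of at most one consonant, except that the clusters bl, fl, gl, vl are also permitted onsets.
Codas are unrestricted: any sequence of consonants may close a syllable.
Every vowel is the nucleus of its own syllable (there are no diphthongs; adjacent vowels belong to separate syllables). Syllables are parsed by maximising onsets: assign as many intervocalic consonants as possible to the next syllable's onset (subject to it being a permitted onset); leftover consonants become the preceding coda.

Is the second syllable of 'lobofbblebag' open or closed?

closed

Nuclei (vowels): o, o, e, a → 4 syllables.
Between /o/ (V1) and /o/ (V2): just /b/ — single C goes to the following onset.
Between /o/ (V2) and /e/ (V3): /fbbl/ — longest licit onset from the right is /bl/, leaving /fb/ as coda.
Between /e/ (V3) and /a/ (V4): /b/ → onset of the next syllable (single consonants are always licit onsets).
Syllabification: lo.bofb.ble.bag.
Syllable 2 is /bofb/ with coda /fb/, so it is closed.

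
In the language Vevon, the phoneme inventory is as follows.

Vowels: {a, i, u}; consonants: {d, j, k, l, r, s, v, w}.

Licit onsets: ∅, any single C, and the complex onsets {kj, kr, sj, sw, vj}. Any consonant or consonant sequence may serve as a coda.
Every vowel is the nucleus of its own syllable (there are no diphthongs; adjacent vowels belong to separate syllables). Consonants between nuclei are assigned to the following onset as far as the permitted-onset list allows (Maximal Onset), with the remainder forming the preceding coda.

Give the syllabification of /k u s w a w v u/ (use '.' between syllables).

ku.swaw.vu

The vowels are u, a, u — 3 nuclei, so 3 syllables.
σ1/σ2 boundary: /sw/ — entire cluster is a permitted onset → onset /sw/, coda ∅.
σ2/σ3 boundary: /wv/ — longest licit onset from the right is /v/, leaving /w/ as coda.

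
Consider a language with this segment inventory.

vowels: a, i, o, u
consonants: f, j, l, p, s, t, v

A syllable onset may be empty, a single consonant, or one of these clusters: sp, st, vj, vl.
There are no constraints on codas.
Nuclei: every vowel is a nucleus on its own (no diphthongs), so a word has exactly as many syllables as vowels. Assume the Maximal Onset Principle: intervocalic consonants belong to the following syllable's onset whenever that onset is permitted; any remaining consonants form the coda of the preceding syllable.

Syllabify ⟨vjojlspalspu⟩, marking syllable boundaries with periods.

vjojl.spal.spu

The vowels are o, a, u — 3 nuclei, so 3 syllables.
σ1/σ2 boundary: cluster /jlsp/ — the longest permitted-onset suffix is /sp/; onset = /sp/, preceding coda = /jl/.
σ2/σ3 boundary: /lsp/; trying suffixes from longest down, /sp/ is the first permitted one, so coda /l/ | onset /sp/.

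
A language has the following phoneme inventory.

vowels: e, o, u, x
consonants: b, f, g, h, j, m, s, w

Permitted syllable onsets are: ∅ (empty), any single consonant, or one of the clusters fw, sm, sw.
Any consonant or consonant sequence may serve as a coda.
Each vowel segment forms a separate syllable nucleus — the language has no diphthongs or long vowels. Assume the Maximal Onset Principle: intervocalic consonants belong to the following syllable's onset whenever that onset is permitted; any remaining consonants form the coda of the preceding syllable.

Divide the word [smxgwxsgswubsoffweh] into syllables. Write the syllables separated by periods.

Nuclei (vowels): x, x, u, o, e → 5 syllables.
σ1/σ2 boundary: /gw/ — longest licit onset from the right is /w/, leaving /g/ as coda.
σ2/σ3 boundary: /sgsw/; trying suffixes from longest down, /sw/ is the first permitted one, so coda /sg/ | onset /sw/.
σ3/σ4 boundary: /bs/ — longest licit onset from the right is /s/, leaving /b/ as coda.
σ4/σ5 boundary: /ffw/; trying suffixes from longest down, /fw/ is the first permitted one, so coda /f/ | onset /fw/.

smxg.wxsg.swub.sof.fweh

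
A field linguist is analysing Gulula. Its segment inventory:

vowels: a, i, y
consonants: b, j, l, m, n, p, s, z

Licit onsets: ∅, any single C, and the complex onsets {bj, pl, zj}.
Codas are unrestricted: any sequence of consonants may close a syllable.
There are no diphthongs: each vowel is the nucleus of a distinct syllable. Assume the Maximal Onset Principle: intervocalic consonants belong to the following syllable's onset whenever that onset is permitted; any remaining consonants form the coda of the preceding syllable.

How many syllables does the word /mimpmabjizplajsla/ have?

The vowels are i, a, i, a, a — 5 nuclei, so 5 syllables.

5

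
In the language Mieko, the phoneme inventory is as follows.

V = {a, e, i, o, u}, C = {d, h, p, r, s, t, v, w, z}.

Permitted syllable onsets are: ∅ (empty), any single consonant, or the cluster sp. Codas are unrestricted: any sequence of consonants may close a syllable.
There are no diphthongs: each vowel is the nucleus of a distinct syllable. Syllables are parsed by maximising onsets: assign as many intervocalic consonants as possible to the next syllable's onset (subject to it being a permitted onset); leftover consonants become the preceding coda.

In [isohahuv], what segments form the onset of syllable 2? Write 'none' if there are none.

Vowels present: i, o, a, u; each is a nucleus, giving 4 syllables.
Between /i/ (V1) and /o/ (V2): /s/ → onset of the next syllable (single consonants are always licit onsets).
Between /o/ (V2) and /a/ (V3): /h/ → onset of the next syllable (single consonants are always licit onsets).
Between /a/ (V3) and /u/ (V4): just /h/ — single C goes to the following onset.
Putting it together: i.so.ha.huv.
Syllable 2 is /so/: onset /s/, nucleus /o/, coda ∅.

s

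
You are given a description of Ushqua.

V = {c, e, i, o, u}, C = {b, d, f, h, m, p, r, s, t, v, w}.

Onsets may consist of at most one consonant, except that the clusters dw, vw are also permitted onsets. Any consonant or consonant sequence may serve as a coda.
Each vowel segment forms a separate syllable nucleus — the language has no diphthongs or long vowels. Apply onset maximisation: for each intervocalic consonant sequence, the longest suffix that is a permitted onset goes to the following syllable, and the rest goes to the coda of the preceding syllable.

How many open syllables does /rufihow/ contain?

2

Nuclei (vowels): u, i, o → 3 syllables.
/u…i/ gap (V1→V2): /f/ is a single consonant, so it becomes the next onset.
/i…o/ gap (V2→V3): /h/ is a single consonant, so it becomes the next onset.
Putting it together: ru.fi.how.
Classifying each syllable: /ru/ (open), /fi/ (open), /how/ (closed).
Open syllables: 2.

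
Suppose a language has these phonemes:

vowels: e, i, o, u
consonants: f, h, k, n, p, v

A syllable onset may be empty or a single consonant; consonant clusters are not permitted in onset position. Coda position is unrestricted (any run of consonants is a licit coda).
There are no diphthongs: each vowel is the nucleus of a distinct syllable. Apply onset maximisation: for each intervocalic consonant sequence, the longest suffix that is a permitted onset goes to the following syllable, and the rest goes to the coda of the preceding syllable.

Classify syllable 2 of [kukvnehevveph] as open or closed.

open

The vowels are u, e, e, e — 4 nuclei, so 4 syllables.
Between /u/ (V1) and /e/ (V2): /kvn/; trying suffixes from longest down, /n/ is the first permitted one, so coda /kv/ | onset /n/.
Between /e/ (V2) and /e/ (V3): /h/ → onset of the next syllable (single consonants are always licit onsets).
Between /e/ (V3) and /e/ (V4): /vv/ — longest licit onset from the right is /v/, leaving /v/ as coda.
Syllabification: kukv.ne.hev.veph.
Syllable 2 is /ne/; it ends in its nucleus with no coda, so it is open.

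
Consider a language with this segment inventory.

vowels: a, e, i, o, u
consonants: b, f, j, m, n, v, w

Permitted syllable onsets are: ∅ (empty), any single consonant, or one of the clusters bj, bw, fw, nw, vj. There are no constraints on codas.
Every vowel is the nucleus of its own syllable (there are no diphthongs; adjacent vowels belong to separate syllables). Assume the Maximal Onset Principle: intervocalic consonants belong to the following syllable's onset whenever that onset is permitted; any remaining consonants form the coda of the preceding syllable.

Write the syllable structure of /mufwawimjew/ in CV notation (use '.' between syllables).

Nuclei (vowels): u, a, i, e → 4 syllables.
V1 /u/ – V2 /a/: /fw/ is a licit onset in full, so it all attaches to the next syllable.
V2 /a/ – V3 /i/: /w/ → onset of the next syllable (single consonants are always licit onsets).
V3 /i/ – V4 /e/: /mj/ — longest licit onset from the right is /j/, leaving /m/ as coda.
Putting it together: mu.fwa.wim.jew.
Mapping each syllable to C/V: /mu/ → CV, /fwa/ → CCV, /wim/ → CVC, /jew/ → CVC.

CV.CCV.CVC.CVC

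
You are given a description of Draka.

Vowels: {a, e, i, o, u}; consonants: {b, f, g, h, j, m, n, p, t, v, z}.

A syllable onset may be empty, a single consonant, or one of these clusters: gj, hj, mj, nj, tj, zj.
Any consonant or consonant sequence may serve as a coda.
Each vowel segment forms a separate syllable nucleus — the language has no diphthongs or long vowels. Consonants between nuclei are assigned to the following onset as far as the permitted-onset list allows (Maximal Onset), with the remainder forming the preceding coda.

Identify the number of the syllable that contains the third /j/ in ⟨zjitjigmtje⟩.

The vowels are i, i, e — 3 nuclei, so 3 syllables.
Between /i/ (V1) and /i/ (V2): /tj/ is a licit onset in full, so it all attaches to the next syllable.
Between /i/ (V2) and /e/ (V3): /gmtj/; trying suffixes from longest down, /tj/ is the first permitted one, so coda /gm/ | onset /tj/.
Result: zji.tjigm.tje.
The third /j/ is in the onset of syllable 3 (/tje/).

3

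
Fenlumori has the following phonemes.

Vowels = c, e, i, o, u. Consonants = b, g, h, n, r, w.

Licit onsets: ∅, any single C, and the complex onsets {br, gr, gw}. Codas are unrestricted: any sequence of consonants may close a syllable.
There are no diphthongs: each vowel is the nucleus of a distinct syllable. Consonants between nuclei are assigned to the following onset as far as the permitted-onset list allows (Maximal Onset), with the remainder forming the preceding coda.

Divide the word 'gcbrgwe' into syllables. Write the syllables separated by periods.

gcbr.gwe

The vowels are c, e — 2 nuclei, so 2 syllables.
/c…e/ gap (V1→V2): cluster /brgw/ — the longest permitted-onset suffix is /gw/; onset = /gw/, preceding coda = /br/.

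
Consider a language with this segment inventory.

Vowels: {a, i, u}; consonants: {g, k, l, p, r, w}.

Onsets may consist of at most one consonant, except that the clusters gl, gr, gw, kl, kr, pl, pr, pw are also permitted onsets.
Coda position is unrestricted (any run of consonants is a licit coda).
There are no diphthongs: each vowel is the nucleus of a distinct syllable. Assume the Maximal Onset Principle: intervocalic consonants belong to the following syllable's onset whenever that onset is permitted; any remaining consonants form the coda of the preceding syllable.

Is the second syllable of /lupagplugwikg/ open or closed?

Nuclei (vowels): u, a, u, i → 4 syllables.
V1 /u/ – V2 /a/: /p/ → onset of the next syllable (single consonants are always licit onsets).
V2 /a/ – V3 /u/: /gpl/; trying suffixes from longest down, /pl/ is the first permitted one, so coda /g/ | onset /pl/.
V3 /u/ – V4 /i/: /gw/ — entire cluster is a permitted onset → onset /gw/, coda ∅.
Result: lu.pag.plu.gwikg.
Syllable 2 is /pag/ with coda /g/, so it is closed.

closed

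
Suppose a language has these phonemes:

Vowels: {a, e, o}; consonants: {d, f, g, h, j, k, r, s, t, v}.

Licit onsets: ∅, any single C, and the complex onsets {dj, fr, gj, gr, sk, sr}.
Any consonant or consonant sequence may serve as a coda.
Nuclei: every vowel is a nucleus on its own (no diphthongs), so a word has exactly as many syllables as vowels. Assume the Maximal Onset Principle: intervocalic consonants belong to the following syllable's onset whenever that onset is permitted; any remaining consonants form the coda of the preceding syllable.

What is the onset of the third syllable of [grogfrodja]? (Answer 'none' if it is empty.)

Vowels present: o, o, a; each is a nucleus, giving 3 syllables.
σ1/σ2 boundary: /gfr/; trying suffixes from longest down, /fr/ is the first permitted one, so coda /g/ | onset /fr/.
σ2/σ3 boundary: cluster /dj/ — /dj/ is itself a permitted onset, so the whole cluster goes right; preceding coda = ∅.
So the parse is grog.fro.dja.
Syllable 3 is /dja/: onset /dj/, nucleus /a/, coda ∅.

dj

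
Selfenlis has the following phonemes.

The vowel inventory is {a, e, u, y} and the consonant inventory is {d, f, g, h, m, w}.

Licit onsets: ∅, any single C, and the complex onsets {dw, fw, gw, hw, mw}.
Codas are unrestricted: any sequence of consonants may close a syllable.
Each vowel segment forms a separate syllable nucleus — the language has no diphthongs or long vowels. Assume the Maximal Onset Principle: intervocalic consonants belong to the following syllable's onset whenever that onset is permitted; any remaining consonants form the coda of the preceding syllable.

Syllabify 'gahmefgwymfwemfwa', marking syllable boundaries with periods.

gah.mef.gwym.fwem.fwa

Vowels present: a, e, y, e, a; each is a nucleus, giving 5 syllables.
σ1/σ2 boundary: /hm/ splits as /h/ + /m/ (/m/ is the longest suffix that is a licit onset).
σ2/σ3 boundary: /fgw/ — longest licit onset from the right is /gw/, leaving /f/ as coda.
σ3/σ4 boundary: cluster /mfw/ — the longest permitted-onset suffix is /fw/; onset = /fw/, preceding coda = /m/.
σ4/σ5 boundary: /mfw/; trying suffixes from longest down, /fw/ is the first permitted one, so coda /m/ | onset /fw/.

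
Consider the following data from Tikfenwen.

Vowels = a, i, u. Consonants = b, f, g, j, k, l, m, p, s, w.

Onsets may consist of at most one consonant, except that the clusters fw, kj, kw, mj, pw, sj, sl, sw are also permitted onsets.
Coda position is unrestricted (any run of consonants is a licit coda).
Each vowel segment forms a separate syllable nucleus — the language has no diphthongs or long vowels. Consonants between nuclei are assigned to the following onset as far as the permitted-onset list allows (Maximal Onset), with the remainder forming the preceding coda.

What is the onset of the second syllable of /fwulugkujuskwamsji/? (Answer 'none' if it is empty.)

l

Nuclei (vowels): u, u, u, u, a, i → 6 syllables.
/u…u/ gap (V1→V2): /l/ → onset of the next syllable (single consonants are always licit onsets).
/u…u/ gap (V2→V3): cluster /gk/ — the longest permitted-onset suffix is /k/; onset = /k/, preceding coda = /g/.
/u…u/ gap (V3→V4): /j/ → onset of the next syllable (single consonants are always licit onsets).
/u…a/ gap (V4→V5): cluster /skw/ — the longest permitted-onset suffix is /kw/; onset = /kw/, preceding coda = /s/.
/a…i/ gap (V5→V6): cluster /msj/ — the longest permitted-onset suffix is /sj/; onset = /sj/, preceding coda = /m/.
Result: fwu.lug.ku.jus.kwam.sji.
Syllable 2 is /lug/: onset /l/, nucleus /u/, coda /g/.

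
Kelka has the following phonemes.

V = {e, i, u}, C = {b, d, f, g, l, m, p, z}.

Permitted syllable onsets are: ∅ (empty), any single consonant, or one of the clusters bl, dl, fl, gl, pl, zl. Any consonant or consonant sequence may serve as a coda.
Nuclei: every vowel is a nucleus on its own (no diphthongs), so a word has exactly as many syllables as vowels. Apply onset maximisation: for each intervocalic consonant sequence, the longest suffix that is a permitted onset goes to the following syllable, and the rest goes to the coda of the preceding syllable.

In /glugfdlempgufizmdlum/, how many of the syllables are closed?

4

The vowels are u, e, u, i, u — 5 nuclei, so 5 syllables.
/u…e/ gap (V1→V2): cluster /gfdl/ — the longest permitted-onset suffix is /dl/; onset = /dl/, preceding coda = /gf/.
/e…u/ gap (V2→V3): /mpg/ splits as /mp/ + /g/ (/g/ is the longest suffix that is a licit onset).
/u…i/ gap (V3→V4): /f/ → onset of the next syllable (single consonants are always licit onsets).
/i…u/ gap (V4→V5): /zmdl/ — longest licit onset from the right is /dl/, leaving /zm/ as coda.
Putting it together: glugf.dlemp.gu.fizm.dlum.
Classifying each syllable: /glugf/ (closed), /dlemp/ (closed), /gu/ (open), /fizm/ (closed), /dlum/ (closed).
Closed syllables: 4.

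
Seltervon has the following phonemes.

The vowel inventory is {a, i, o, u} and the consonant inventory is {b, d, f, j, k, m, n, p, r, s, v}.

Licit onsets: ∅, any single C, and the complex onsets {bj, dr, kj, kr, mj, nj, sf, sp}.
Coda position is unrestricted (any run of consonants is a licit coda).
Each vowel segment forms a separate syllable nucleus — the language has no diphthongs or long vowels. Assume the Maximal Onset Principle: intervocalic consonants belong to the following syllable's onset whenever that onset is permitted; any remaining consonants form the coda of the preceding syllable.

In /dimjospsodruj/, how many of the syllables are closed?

Vowels present: i, o, o, u; each is a nucleus, giving 4 syllables.
/i…o/ gap (V1→V2): /mj/ is a licit onset in full, so it all attaches to the next syllable.
/o…o/ gap (V2→V3): /sps/ — longest licit onset from the right is /s/, leaving /sp/ as coda.
/o…u/ gap (V3→V4): cluster /dr/ — /dr/ is itself a permitted onset, so the whole cluster goes right; preceding coda = ∅.
Putting it together: di.mjosp.so.druj.
Classifying each syllable: /di/ (open), /mjosp/ (closed), /so/ (open), /druj/ (closed).
Closed syllables: 2.

2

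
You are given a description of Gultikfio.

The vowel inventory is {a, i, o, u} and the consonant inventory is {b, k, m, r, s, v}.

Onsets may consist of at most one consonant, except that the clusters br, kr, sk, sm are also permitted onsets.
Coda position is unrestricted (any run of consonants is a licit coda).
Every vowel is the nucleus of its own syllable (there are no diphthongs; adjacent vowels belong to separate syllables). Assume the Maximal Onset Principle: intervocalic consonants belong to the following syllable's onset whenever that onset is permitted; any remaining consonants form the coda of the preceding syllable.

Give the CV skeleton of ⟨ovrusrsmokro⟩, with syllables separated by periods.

Nuclei (vowels): o, u, o, o → 4 syllables.
σ1/σ2 boundary: /vr/ — longest licit onset from the right is /r/, leaving /v/ as coda.
σ2/σ3 boundary: /srsm/; trying suffixes from longest down, /sm/ is the first permitted one, so coda /sr/ | onset /sm/.
σ3/σ4 boundary: /kr/ is a licit onset in full, so it all attaches to the next syllable.
Syllabification: ov.rusr.smo.kro.
Mapping each syllable to C/V: /ov/ → VC, /rusr/ → CVCC, /smo/ → CCV, /kro/ → CCV.

VC.CVCC.CCV.CCV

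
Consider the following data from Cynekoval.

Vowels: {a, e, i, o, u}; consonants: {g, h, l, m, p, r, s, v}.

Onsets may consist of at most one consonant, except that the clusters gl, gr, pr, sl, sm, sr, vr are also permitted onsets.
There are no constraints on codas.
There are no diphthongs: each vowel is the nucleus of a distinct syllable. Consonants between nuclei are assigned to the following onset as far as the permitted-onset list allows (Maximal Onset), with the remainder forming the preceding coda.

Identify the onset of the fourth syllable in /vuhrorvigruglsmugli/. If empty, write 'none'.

gr

Vowels present: u, o, i, u, u, i; each is a nucleus, giving 6 syllables.
V1 /u/ – V2 /o/: /hr/; trying suffixes from longest down, /r/ is the first permitted one, so coda /h/ | onset /r/.
V2 /o/ – V3 /i/: /rv/; trying suffixes from longest down, /v/ is the first permitted one, so coda /r/ | onset /v/.
V3 /i/ – V4 /u/: cluster /gr/ — /gr/ is itself a permitted onset, so the whole cluster goes right; preceding coda = ∅.
V4 /u/ – V5 /u/: /glsm/ splits as /gl/ + /sm/ (/sm/ is the longest suffix that is a licit onset).
V5 /u/ – V6 /i/: /gl/ is a licit onset in full, so it all attaches to the next syllable.
So the parse is vuh.ror.vi.grugl.smu.gli.
Syllable 4 is /grugl/: onset /gr/, nucleus /u/, coda /gl/.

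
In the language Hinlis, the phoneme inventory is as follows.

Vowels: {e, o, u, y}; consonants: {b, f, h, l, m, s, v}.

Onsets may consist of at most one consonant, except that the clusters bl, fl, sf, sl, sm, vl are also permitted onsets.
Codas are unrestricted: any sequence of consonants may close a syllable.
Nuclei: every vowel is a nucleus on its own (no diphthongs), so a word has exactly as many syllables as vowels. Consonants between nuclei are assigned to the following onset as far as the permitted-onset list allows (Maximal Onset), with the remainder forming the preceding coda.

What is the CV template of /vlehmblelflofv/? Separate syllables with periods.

CCVCC.CCVC.CCVCC

Nuclei (vowels): e, e, o → 3 syllables.
V1 /e/ – V2 /e/: cluster /hmbl/ — the longest permitted-onset suffix is /bl/; onset = /bl/, preceding coda = /hm/.
V2 /e/ – V3 /o/: cluster /lfl/ — the longest permitted-onset suffix is /fl/; onset = /fl/, preceding coda = /l/.
Result: vlehm.blel.flofv.
Mapping each syllable to C/V: /vlehm/ → CCVCC, /blel/ → CCVC, /flofv/ → CCVCC.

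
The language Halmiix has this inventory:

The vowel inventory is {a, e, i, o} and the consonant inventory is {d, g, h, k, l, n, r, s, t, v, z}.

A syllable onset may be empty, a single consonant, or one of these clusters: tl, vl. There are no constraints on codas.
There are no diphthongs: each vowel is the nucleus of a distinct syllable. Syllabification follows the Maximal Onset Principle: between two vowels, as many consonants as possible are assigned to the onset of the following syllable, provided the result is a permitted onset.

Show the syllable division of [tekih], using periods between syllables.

te.kih

The vowels are e, i — 2 nuclei, so 2 syllables.
/e…i/ gap (V1→V2): just /k/ — single C goes to the following onset.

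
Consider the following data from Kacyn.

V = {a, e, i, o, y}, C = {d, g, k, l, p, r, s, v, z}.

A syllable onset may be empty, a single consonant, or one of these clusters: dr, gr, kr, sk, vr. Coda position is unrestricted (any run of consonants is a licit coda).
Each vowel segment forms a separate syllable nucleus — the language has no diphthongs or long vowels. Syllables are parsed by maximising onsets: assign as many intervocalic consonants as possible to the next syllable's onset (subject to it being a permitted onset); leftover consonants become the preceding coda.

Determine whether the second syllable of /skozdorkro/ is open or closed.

closed

Nuclei (vowels): o, o, o → 3 syllables.
σ1/σ2 boundary: /zd/; trying suffixes from longest down, /d/ is the first permitted one, so coda /z/ | onset /d/.
σ2/σ3 boundary: /rkr/ — longest licit onset from the right is /kr/, leaving /r/ as coda.
So the parse is skoz.dor.kro.
Syllable 2 is /dor/ with coda /r/, so it is closed.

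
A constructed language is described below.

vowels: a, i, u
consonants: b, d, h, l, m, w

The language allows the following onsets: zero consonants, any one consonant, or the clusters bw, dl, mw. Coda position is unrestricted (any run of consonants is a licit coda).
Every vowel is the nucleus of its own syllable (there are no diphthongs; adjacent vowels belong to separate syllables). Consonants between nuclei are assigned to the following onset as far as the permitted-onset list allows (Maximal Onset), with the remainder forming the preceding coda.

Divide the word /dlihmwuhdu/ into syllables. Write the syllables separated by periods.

dlih.mwuh.du

Vowels present: i, u, u; each is a nucleus, giving 3 syllables.
V1 /i/ – V2 /u/: /hmw/; trying suffixes from longest down, /mw/ is the first permitted one, so coda /h/ | onset /mw/.
V2 /u/ – V3 /u/: /hd/ splits as /h/ + /d/ (/d/ is the longest suffix that is a licit onset).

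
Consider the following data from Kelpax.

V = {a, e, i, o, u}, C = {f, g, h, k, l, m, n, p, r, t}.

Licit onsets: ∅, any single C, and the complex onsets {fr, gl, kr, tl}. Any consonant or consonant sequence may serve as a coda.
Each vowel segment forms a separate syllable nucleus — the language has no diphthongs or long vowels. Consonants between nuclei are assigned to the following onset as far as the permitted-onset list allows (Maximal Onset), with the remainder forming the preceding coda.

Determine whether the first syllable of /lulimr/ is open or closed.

Vowels present: u, i; each is a nucleus, giving 2 syllables.
Between /u/ (V1) and /i/ (V2): /l/ is a single consonant, so it becomes the next onset.
Syllabification: lu.limr.
Syllable 1 is /lu/; it ends in its nucleus with no coda, so it is open.

open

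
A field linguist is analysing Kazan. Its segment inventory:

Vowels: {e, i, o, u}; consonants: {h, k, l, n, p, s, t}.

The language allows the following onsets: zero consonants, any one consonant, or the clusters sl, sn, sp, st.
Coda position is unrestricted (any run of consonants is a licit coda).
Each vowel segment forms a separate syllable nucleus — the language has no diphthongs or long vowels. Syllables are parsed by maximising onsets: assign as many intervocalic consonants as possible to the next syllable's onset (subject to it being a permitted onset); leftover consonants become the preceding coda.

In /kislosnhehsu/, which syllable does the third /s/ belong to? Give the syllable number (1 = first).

Nuclei (vowels): i, o, e, u → 4 syllables.
/i…o/ gap (V1→V2): /sl/ is a licit onset in full, so it all attaches to the next syllable.
/o…e/ gap (V2→V3): /snh/; trying suffixes from longest down, /h/ is the first permitted one, so coda /sn/ | onset /h/.
/e…u/ gap (V3→V4): /hs/ splits as /h/ + /s/ (/s/ is the longest suffix that is a licit onset).
So the parse is ki.slosn.heh.su.
The third /s/ is in the onset of syllable 4 (/su/).

4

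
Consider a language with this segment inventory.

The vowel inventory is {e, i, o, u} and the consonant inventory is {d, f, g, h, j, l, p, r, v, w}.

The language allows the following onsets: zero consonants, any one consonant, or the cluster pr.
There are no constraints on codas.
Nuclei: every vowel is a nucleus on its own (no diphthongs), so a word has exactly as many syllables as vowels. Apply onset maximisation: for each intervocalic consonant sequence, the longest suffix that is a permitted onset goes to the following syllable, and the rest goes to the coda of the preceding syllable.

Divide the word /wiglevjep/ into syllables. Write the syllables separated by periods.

The vowels are i, e, e — 3 nuclei, so 3 syllables.
/i…e/ gap (V1→V2): /gl/ splits as /g/ + /l/ (/l/ is the longest suffix that is a licit onset).
/e…e/ gap (V2→V3): /vj/ — longest licit onset from the right is /j/, leaving /v/ as coda.

wig.lev.jep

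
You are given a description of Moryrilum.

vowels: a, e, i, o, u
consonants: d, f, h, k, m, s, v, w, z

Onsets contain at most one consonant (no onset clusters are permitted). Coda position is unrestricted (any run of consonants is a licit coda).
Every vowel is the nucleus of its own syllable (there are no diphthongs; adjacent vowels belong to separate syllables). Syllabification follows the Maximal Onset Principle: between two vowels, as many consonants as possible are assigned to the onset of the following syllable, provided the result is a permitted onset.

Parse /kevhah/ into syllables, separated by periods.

Nuclei (vowels): e, a → 2 syllables.
/e…a/ gap (V1→V2): /vh/; trying suffixes from longest down, /h/ is the first permitted one, so coda /v/ | onset /h/.

kev.hah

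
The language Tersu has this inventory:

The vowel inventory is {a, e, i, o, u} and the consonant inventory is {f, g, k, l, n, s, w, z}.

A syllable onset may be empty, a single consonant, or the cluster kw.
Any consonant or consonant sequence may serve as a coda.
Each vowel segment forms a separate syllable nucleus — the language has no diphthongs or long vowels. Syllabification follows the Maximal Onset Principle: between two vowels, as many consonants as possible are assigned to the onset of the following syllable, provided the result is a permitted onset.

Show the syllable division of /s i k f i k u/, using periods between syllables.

sik.fi.ku

Nuclei (vowels): i, i, u → 3 syllables.
Between /i/ (V1) and /i/ (V2): /kf/ — longest licit onset from the right is /f/, leaving /k/ as coda.
Between /i/ (V2) and /u/ (V3): /k/ → onset of the next syllable (single consonants are always licit onsets).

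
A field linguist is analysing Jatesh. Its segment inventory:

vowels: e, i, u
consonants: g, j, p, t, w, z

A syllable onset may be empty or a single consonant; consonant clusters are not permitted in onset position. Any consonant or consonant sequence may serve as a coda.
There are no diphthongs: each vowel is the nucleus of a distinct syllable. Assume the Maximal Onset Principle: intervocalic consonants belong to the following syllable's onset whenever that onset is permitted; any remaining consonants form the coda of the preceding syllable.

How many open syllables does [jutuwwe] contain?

Nuclei (vowels): u, u, e → 3 syllables.
Between /u/ (V1) and /u/ (V2): just /t/ — single C goes to the following onset.
Between /u/ (V2) and /e/ (V3): cluster /ww/ — the longest permitted-onset suffix is /w/; onset = /w/, preceding coda = /w/.
Syllabification: ju.tuw.we.
Classifying each syllable: /ju/ (open), /tuw/ (closed), /we/ (open).
Open syllables: 2.

2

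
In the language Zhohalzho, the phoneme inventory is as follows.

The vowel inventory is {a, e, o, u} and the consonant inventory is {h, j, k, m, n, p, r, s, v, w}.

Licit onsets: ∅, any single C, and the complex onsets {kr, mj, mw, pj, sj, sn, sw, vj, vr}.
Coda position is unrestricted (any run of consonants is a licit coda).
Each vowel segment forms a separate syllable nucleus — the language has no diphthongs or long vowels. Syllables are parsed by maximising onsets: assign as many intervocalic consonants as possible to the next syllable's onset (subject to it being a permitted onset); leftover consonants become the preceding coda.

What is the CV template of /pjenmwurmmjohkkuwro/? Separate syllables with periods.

CCVC.CCVCC.CCVCC.CVC.CV

Vowels present: e, u, o, u, o; each is a nucleus, giving 5 syllables.
σ1/σ2 boundary: /nmw/ splits as /n/ + /mw/ (/mw/ is the longest suffix that is a licit onset).
σ2/σ3 boundary: cluster /rmmj/ — the longest permitted-onset suffix is /mj/; onset = /mj/, preceding coda = /rm/.
σ3/σ4 boundary: /hkk/; trying suffixes from longest down, /k/ is the first permitted one, so coda /hk/ | onset /k/.
σ4/σ5 boundary: cluster /wr/ — the longest permitted-onset suffix is /r/; onset = /r/, preceding coda = /w/.
So the parse is pjen.mwurm.mjohk.kuw.ro.
Mapping each syllable to C/V: /pjen/ → CCVC, /mwurm/ → CCVCC, /mjohk/ → CCVCC, /kuw/ → CVC, /ro/ → CV.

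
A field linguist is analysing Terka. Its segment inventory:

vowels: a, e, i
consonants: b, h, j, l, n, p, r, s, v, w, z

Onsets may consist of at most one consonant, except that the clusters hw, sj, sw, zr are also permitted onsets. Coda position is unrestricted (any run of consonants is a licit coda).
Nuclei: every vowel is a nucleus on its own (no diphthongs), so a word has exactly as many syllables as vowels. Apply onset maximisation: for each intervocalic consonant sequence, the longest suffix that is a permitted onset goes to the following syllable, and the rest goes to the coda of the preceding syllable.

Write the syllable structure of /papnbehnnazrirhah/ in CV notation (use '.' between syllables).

The vowels are a, e, a, i, a — 5 nuclei, so 5 syllables.
V1 /a/ – V2 /e/: /pnb/; trying suffixes from longest down, /b/ is the first permitted one, so coda /pn/ | onset /b/.
V2 /e/ – V3 /a/: cluster /hnn/ — the longest permitted-onset suffix is /n/; onset = /n/, preceding coda = /hn/.
V3 /a/ – V4 /i/: /zr/ — entire cluster is a permitted onset → onset /zr/, coda ∅.
V4 /i/ – V5 /a/: /rh/; trying suffixes from longest down, /h/ is the first permitted one, so coda /r/ | onset /h/.
Syllabification: papn.behn.na.zrir.hah.
Mapping each syllable to C/V: /papn/ → CVCC, /behn/ → CVCC, /na/ → CV, /zrir/ → CCVC, /hah/ → CVC.

CVCC.CVCC.CV.CCVC.CVC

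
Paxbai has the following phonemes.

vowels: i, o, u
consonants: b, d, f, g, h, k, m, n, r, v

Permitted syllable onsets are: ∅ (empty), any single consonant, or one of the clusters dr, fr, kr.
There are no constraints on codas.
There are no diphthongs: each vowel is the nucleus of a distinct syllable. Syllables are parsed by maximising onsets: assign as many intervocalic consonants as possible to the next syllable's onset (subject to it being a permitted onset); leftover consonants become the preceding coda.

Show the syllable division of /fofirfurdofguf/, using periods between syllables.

Nuclei (vowels): o, i, u, o, u → 5 syllables.
σ1/σ2 boundary: /f/ → onset of the next syllable (single consonants are always licit onsets).
σ2/σ3 boundary: /rf/ splits as /r/ + /f/ (/f/ is the longest suffix that is a licit onset).
σ3/σ4 boundary: /rd/; trying suffixes from longest down, /d/ is the first permitted one, so coda /r/ | onset /d/.
σ4/σ5 boundary: /fg/; trying suffixes from longest down, /g/ is the first permitted one, so coda /f/ | onset /g/.

fo.fir.fur.dof.guf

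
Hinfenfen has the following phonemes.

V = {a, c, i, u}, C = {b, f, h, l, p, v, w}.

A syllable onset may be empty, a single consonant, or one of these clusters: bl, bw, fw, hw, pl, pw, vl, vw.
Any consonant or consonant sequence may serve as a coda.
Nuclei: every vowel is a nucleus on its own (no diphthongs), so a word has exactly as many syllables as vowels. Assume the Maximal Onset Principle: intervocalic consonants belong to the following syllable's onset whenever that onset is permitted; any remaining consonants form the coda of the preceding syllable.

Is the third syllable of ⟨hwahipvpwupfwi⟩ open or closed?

Vowels present: a, i, u, i; each is a nucleus, giving 4 syllables.
V1 /a/ – V2 /i/: just /h/ — single C goes to the following onset.
V2 /i/ – V3 /u/: /pvpw/ — longest licit onset from the right is /pw/, leaving /pv/ as coda.
V3 /u/ – V4 /i/: cluster /pfw/ — the longest permitted-onset suffix is /fw/; onset = /fw/, preceding coda = /p/.
Putting it together: hwa.hipv.pwup.fwi.
Syllable 3 is /pwup/ with coda /p/, so it is closed.

closed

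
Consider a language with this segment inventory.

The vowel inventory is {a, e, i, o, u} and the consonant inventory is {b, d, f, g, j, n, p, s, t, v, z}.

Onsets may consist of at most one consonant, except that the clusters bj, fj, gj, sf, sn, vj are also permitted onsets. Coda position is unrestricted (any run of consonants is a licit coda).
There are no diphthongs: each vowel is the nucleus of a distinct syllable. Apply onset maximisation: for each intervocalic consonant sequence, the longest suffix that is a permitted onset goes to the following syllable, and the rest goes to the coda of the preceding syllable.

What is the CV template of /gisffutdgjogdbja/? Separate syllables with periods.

CVCC.CVCC.CCVCC.CCV

Nuclei (vowels): i, u, o, a → 4 syllables.
V1 /i/ – V2 /u/: /sff/ splits as /sf/ + /f/ (/f/ is the longest suffix that is a licit onset).
V2 /u/ – V3 /o/: cluster /tdgj/ — the longest permitted-onset suffix is /gj/; onset = /gj/, preceding coda = /td/.
V3 /o/ – V4 /a/: /gdbj/ — longest licit onset from the right is /bj/, leaving /gd/ as coda.
Syllabification: gisf.futd.gjogd.bja.
Mapping each syllable to C/V: /gisf/ → CVCC, /futd/ → CVCC, /gjogd/ → CCVCC, /bja/ → CCV.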